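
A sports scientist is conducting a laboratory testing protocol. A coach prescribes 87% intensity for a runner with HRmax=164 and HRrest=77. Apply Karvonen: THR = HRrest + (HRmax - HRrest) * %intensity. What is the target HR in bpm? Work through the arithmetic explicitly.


Heart rate reserve = 164 - 77 = 87
Intensity fraction = 87 / 100 = 0.87
THR = 77 + 87 * 0.87 = 152.69 bpm

152.69 bpm


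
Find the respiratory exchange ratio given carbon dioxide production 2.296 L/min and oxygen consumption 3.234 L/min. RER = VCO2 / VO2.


VCO2 = 2.296 L/min
VO2 = 3.234 L/min
RER = 2.296 / 3.234 = 0.71

0.71


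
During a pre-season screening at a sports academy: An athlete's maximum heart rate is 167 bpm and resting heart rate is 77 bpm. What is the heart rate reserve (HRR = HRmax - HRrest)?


HRR = HRmax - HRrest
= 167 - 77
= 90 bpm

90 bpm


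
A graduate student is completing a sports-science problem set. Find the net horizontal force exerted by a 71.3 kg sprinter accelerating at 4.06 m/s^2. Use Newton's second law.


Newton's second law: F = m * a
F = 71.3 * 4.06 = 289.48 N

289.48 N


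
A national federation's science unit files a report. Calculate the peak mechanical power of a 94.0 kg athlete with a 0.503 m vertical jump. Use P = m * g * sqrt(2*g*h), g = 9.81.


First, sqrt(2gh) = sqrt(2 * 9.81 * 0.503)
= sqrt(9.86886) = 3.141474 m/s
Power = 94.0 * 9.81 * 3.141474 = 2896.88 W

2896.88 W


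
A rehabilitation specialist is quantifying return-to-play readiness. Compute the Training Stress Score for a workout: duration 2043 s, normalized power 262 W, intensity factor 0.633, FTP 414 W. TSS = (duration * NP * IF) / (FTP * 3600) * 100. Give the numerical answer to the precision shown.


Product = 2043 * 262 * 0.633 = 338823.378
Base = 414 * 3600 = 1490400
TSS = 338823.378 / 1490400 * 100 = 22.73

22.73 TSS


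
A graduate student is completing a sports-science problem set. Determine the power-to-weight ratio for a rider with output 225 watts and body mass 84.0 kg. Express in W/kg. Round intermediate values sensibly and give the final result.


P/W = 225 / 84.0 = 2.679 W/kg

2.679 W/kg


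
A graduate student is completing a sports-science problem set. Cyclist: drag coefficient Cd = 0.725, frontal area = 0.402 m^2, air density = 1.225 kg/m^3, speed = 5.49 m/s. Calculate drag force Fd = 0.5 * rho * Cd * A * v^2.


v^2 = 5.49^2 = 30.1401
Fd = 0.5 * 1.225 * 0.725 * 0.402 * 30.1401
= 5.38 N

5.38 N


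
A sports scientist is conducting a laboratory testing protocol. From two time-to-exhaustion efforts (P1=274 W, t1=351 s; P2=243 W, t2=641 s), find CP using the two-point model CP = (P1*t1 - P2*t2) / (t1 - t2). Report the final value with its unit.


Work in trial 1 = 96174 J
Work in trial 2 = 155763 J
Delta work = -59589 J
Delta time = -290 s
CP = -59589 / -290 = 205.48 W

205.48 W


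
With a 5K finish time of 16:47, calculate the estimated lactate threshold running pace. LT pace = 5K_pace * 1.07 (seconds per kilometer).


Race duration = 1007 s for 5 km
Average pace = 1007 / 5 = 201.4 s/km
LT pace = 201.4 * 1.07
= 215.5 s/km

215.5 s/km


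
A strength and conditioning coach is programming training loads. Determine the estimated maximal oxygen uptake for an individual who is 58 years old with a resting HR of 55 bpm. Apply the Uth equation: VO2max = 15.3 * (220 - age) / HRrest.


HRmax = 220 - 58 = 162
VO2max = 15.3 * (162 / 55)
= 15.3 * 2.9455
= 45.07 mL/kg/min

45.07 mL/kg/min


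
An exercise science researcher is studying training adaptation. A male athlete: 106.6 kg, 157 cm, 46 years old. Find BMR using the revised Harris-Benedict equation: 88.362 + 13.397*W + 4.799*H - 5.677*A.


Intercept = 88.362
Weight contribution = 13.397 * 106.6 = 1428.1202
Height contribution = 4.799 * 157 = 753.443
Age contribution = 5.677 * 46 = 261.142
BMR = 88.362 + 1428.1202 + 753.443 - 261.142
= 2008.78 kcal/day

2008.78 kcal/day


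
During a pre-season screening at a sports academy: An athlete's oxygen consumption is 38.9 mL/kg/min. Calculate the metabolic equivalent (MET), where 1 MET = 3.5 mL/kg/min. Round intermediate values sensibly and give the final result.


MET = VO2 / 3.5
= 38.9 / 3.5
= 11.11 METs

11.11 METs


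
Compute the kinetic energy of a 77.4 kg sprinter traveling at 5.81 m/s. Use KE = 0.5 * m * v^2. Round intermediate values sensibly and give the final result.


Velocity squared = 33.7561
KE = 0.5 * 77.4 * 33.7561 = 1306.36 J

1306.36 J


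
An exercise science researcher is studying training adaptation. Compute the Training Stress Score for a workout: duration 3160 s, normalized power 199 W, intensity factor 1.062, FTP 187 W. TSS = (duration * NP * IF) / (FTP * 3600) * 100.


Product = 3160 * 199 * 1.062 = 667828.08
Base = 187 * 3600 = 673200
TSS = 667828.08 / 673200 * 100 = 99.2

99.2 TSS


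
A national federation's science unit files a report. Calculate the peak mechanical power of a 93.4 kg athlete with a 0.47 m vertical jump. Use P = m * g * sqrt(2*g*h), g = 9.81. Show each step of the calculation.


First, sqrt(2gh) = sqrt(2 * 9.81 * 0.47)
= sqrt(9.2214) = 3.036676 m/s
Power = 93.4 * 9.81 * 3.036676 = 2782.37 W

2782.37 W


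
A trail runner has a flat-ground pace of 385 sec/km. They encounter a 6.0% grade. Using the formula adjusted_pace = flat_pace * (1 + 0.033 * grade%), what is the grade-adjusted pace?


Grade factor = 1 + 0.033 * 6.0 = 1.198
Adjusted = 385 * 1.198 = 461.23 sec/km

461.23 s/km


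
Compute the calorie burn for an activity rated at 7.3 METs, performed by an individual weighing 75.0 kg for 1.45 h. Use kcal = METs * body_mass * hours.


Product of METs and mass = 7.3 * 75.0 = 547.5
Total kcal = 547.5 * 1.45 = 793.88 kcal

793.88 kcal


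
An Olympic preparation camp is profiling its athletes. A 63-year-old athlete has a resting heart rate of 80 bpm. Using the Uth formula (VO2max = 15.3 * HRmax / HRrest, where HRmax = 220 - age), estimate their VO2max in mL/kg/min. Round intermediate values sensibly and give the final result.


HRmax = 220 - 63 = 157 bpm
Ratio = HRmax / HRrest = 157 / 80 = 1.9625
VO2max = 15.3 * 1.9625 = 30.03 mL/kg/min

30.03 mL/kg/min


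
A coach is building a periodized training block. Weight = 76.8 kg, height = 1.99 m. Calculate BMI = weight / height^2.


height^2 = 1.99^2 = 3.9601
BMI = 76.8 / 3.9601 = 19.39 kg/m^2

19.39 kg/m^2


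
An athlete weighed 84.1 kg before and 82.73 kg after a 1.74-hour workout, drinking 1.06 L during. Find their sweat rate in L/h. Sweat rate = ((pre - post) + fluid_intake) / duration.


Body mass change = 1.37 kg
Total sweat loss = 1.37 + 1.06 = 2.43 L
Rate = 2.43 / 1.74 = 1.397 L/h

1.397 L/h


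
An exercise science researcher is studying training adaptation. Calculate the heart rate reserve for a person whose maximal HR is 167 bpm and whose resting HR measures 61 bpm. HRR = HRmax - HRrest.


HRmax = 167 bpm
HRrest = 61 bpm
HRR = 167 - 61 = 106 bpm

106 bpm


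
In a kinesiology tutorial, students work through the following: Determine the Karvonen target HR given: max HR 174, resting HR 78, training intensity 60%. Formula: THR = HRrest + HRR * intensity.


HRR = HRmax - HRrest = 174 - 78 = 96
THR = 78 + 96 * 0.6
= 135.6 bpm

135.6 bpm


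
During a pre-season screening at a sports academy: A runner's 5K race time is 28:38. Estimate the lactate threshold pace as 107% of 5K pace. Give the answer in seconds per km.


Total race time = 28*60 + 38 = 1718 seconds
5K pace = 1718 / 5 = 343.6 sec/km
LT pace = 343.6 * 1.07 = 367.65 sec/km

367.65 s/km


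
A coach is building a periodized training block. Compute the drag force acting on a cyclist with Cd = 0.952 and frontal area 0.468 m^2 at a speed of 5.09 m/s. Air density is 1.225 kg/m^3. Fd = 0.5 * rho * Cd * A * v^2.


Step 1: v^2 = 25.9081
Step 2: Fd = 0.5 * 1.225 * 0.952 * 0.468 * 25.9081
= 7.07 N

7.07 N


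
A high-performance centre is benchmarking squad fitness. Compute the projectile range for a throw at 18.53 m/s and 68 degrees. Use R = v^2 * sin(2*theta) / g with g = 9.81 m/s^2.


Two times the angle = 136 degrees
sin(136) = 0.694658
R = 343.3609 * 0.694658 / 9.81 = 24.314 m

24.314 m


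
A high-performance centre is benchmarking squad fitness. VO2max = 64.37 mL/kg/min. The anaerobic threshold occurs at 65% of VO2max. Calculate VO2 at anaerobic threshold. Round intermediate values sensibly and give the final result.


AT fraction = 65 / 100 = 0.65
AT VO2 = 64.37 * 0.65
= 41.84 mL/kg/min

41.84 mL/kg/min


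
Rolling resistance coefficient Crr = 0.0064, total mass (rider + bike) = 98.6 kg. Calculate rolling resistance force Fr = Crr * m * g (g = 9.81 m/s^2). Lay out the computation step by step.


Fr = Crr * m * g
= 0.0064 * 98.6 * 9.81
= 6.191 N

6.191 N


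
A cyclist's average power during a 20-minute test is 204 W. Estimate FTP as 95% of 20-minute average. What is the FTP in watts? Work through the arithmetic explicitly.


FTP = 20-min power * 0.95
= 204 * 0.95
= 193.8 W

193.8 W


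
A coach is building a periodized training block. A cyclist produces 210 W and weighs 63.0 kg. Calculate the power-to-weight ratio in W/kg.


P/W = power / mass
= 210 / 63.0
= 3.333 W/kg

3.333 W/kg


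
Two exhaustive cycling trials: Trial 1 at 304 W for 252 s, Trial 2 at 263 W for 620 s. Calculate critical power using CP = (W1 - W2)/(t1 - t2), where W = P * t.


W1 = 304 * 252 = 76608 J
W2 = 263 * 620 = 163060 J
CP = (76608 - 163060) / (252 - 620)
= -86452 / -368
= 234.92 W

234.92 W


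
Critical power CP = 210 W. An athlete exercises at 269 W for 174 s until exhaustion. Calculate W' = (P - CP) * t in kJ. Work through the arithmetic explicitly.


P - CP = 269 - 210 = 59 W
W' = 59 * 174 = 10266 J
= 10266 / 1000 = 10.266 kJ

10.266 kJ


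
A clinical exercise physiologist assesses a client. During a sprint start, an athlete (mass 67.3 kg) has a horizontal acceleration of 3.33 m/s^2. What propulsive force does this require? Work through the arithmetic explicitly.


Propulsive force = mass * acceleration
= 67.3 kg * 3.33 m/s^2
= 224.11 N

224.11 N


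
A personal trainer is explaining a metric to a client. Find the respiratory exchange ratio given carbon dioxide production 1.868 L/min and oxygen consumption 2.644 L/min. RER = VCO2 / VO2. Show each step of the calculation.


VCO2 = 1.868 L/min
VO2 = 2.644 L/min
RER = 1.868 / 2.644 = 0.7065

0.7065


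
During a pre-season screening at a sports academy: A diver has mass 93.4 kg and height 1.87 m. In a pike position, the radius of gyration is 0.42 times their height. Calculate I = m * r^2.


r = 0.42 * 1.87 = 0.7854 m
I = m * r^2 = 93.4 * 0.616853 = 57.614 kg*m^2

57.614 kg*m^2


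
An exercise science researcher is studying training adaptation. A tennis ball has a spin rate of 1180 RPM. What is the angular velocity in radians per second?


Convert RPM to rad/s: multiply by 2*pi and divide by 60
omega = 1180 * 2 * pi / 60
= 123.569 rad/s

123.569 rad/s


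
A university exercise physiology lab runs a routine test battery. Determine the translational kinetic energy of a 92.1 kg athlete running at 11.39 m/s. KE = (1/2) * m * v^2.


KE = 0.5 * m * v^2
= 0.5 * 92.1 * 11.39^2
= 0.5 * 92.1 * 129.7321
= 5974.16 J

5974.16 J


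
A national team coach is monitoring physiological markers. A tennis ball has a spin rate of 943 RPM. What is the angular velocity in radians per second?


Convert RPM to rad/s: multiply by 2*pi and divide by 60
omega = 943 * 2 * pi / 60
= 98.751 rad/s

98.751 rad/s


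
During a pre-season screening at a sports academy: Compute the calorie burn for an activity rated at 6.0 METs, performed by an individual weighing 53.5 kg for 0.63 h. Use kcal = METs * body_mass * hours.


Product of METs and mass = 6.0 * 53.5 = 321.0
Total kcal = 321.0 * 0.63 = 202.23 kcal

202.23 kcal


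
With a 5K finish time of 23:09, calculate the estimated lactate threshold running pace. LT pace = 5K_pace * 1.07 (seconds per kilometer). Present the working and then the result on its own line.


Race duration = 1389 s for 5 km
Average pace = 1389 / 5 = 277.8 s/km
LT pace = 277.8 * 1.07
= 297.25 s/km

297.25 s/km


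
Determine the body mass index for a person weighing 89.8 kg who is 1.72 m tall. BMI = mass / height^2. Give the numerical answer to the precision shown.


BMI = mass / height^2
= 89.8 / 1.72^2
= 89.8 / 2.9584
= 30.35 kg/m^2

30.35 kg/m^2


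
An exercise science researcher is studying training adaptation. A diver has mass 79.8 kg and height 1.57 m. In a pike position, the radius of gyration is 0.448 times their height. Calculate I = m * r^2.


r = 0.448 * 1.57 = 0.70336 m
I = m * r^2 = 79.8 * 0.494715 = 39.478 kg*m^2

39.478 kg*m^2


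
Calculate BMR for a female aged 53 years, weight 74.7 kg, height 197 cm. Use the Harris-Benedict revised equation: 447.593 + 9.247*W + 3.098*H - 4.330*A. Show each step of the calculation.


Substituting values:
W term = 9.247 * 74.7 = 690.7509
H term = 3.098 * 197 = 610.306
A term = 4.330 * 53 = 229.49
BMR = 1519.16 kcal/day

1519.16 kcal/day


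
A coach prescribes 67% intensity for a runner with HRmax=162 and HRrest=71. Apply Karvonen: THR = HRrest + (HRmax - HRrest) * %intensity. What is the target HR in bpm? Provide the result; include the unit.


Heart rate reserve = 162 - 71 = 91
Intensity fraction = 67 / 100 = 0.67
THR = 71 + 91 * 0.67 = 131.97 bpm

131.97 bpm


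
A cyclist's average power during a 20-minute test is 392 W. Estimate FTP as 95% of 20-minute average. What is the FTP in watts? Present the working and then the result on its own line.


FTP = 20-min power * 0.95
= 392 * 0.95
= 372.4 W

372.4 W


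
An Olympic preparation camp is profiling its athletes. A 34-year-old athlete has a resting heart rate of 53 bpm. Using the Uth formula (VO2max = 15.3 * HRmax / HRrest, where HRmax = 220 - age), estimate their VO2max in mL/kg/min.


HRmax = 220 - 34 = 186 bpm
Ratio = HRmax / HRrest = 186 / 53 = 3.5094
VO2max = 15.3 * 3.5094 = 53.69 mL/kg/min

53.69 mL/kg/min


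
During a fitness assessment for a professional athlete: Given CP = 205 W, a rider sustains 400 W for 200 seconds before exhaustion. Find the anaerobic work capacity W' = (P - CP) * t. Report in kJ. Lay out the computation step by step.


Excess power = 400 - 205 = 195 W
Work above CP = 195 * 200 = 39000 J
W' = 39.0 kJ

39.0 kJ


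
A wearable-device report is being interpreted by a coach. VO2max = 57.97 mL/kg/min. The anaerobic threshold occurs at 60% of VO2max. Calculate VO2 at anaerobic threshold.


AT fraction = 60 / 100 = 0.6
AT VO2 = 57.97 * 0.6
= 34.78 mL/kg/min

34.78 mL/kg/min


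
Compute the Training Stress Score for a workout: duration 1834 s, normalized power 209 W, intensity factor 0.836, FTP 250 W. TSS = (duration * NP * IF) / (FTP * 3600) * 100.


Product = 1834 * 209 * 0.836 = 320443.816
Base = 250 * 3600 = 900000
TSS = 320443.816 / 900000 * 100 = 35.6

35.6 TSS


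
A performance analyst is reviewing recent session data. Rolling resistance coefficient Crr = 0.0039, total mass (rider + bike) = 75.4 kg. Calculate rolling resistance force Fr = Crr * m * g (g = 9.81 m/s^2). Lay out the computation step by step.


Fr = Crr * m * g
= 0.0039 * 75.4 * 9.81
= 2.885 N

2.885 N


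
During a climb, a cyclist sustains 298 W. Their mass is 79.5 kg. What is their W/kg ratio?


Power-to-weight = 298 W / 79.5 kg
= 3.748 W/kg

3.748 W/kg


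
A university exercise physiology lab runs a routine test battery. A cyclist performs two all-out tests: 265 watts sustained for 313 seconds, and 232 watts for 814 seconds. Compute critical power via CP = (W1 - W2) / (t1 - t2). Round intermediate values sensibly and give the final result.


W1 = P1 * t1 = 265 * 313 = 82945 J
W2 = P2 * t2 = 232 * 814 = 188848 J
CP = (82945 - 188848) / (313 - 814)
= 211.38 W

211.38 W


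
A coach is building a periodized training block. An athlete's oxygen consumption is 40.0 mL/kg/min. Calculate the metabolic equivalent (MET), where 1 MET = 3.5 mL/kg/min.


MET = VO2 / 3.5
= 40.0 / 3.5
= 11.43 METs

11.43 METs


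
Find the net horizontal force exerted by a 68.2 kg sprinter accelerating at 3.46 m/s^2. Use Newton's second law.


Newton's second law: F = m * a
F = 68.2 * 3.46 = 235.97 N

235.97 N


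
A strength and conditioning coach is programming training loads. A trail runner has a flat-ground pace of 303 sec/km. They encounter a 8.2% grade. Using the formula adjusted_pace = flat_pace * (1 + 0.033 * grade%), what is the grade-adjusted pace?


Grade factor = 1 + 0.033 * 8.2 = 1.2706
Adjusted = 303 * 1.2706 = 384.99 sec/km

384.99 s/km


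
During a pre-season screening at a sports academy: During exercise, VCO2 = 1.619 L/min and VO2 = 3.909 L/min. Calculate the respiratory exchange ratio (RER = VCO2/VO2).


RER = VCO2 / VO2
= 1.619 / 3.909
= 0.4142

0.4142


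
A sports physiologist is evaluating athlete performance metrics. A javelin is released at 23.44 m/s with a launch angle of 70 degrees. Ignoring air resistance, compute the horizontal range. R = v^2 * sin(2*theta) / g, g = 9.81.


Launch speed squared = 549.4336
sin(2 * 70 deg) = 0.642788
Range = 549.4336 * 0.642788 / 9.81
= 36.001 m

36.001 m


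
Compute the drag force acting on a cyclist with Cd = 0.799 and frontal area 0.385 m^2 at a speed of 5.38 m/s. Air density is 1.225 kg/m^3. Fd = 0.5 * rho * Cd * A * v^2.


Step 1: v^2 = 28.9444
Step 2: Fd = 0.5 * 1.225 * 0.799 * 0.385 * 28.9444
= 5.454 N

5.454 N


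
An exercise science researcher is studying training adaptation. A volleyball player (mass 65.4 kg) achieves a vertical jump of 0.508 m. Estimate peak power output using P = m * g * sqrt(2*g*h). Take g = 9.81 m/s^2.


2 * g * h = 2 * 9.81 * 0.508 = 9.96696
sqrt(9.96696) = 3.157049 m/s
P = 65.4 * 9.81 * 3.157049 = 2025.48 W

2025.48 W


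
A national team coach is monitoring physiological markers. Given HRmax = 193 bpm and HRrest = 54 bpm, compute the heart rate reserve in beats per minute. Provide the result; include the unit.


Heart rate reserve = maximum HR minus resting HR
HRR = 193 - 54 = 139 bpm

139 bpm


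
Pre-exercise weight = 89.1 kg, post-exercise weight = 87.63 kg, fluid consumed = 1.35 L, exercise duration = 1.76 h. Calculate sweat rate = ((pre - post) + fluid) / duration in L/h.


Weight loss = 89.1 - 87.63 = 1.47 kg (approx L)
Total sweat = 1.47 + 1.35 = 2.82 L
Sweat rate = 2.82 / 1.76 = 1.602 L/h

1.602 L/h


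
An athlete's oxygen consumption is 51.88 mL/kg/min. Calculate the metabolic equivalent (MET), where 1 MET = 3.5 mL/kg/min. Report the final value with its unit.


MET = VO2 / 3.5
= 51.88 / 3.5
= 14.82 METs

14.82 METs


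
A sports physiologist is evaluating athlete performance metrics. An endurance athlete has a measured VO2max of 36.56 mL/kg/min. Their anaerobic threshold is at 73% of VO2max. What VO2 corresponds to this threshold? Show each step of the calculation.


Anaerobic threshold VO2 = VO2max * 73%
= 36.56 * 0.73
= 26.69 mL/kg/min

26.69 mL/kg/min


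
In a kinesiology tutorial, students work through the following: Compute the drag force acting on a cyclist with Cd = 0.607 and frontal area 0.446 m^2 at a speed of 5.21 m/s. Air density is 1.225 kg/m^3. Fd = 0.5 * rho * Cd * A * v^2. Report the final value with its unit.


Step 1: v^2 = 27.1441
Step 2: Fd = 0.5 * 1.225 * 0.607 * 0.446 * 27.1441
= 4.501 N

4.501 N


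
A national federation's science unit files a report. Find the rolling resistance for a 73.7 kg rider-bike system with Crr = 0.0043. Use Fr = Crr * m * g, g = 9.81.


m * g = 73.7 * 9.81 = 722.997 N
Fr = 0.0043 * 722.997 = 3.109 N

3.109 N


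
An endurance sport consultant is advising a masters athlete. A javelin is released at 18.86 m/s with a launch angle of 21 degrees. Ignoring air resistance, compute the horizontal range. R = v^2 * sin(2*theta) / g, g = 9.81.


Launch speed squared = 355.6996
sin(2 * 21 deg) = 0.669131
Range = 355.6996 * 0.669131 / 9.81
= 24.262 m

24.262 m


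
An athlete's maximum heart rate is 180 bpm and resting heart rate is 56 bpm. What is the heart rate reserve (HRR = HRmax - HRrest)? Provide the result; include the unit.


HRR = HRmax - HRrest
= 180 - 56
= 124 bpm

124 bpm


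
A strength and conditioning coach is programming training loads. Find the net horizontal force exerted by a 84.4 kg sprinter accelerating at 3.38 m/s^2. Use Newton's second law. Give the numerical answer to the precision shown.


Newton's second law: F = m * a
F = 84.4 * 3.38 = 285.27 N

285.27 N


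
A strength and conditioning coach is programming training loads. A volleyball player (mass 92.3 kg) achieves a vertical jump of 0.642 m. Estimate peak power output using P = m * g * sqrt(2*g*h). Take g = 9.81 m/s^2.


2 * g * h = 2 * 9.81 * 0.642 = 12.59604
sqrt(12.59604) = 3.54909 m/s
P = 92.3 * 9.81 * 3.54909 = 3213.57 W

3213.57 W


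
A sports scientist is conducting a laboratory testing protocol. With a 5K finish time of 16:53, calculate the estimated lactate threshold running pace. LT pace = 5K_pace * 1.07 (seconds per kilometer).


Race duration = 1013 s for 5 km
Average pace = 1013 / 5 = 202.6 s/km
LT pace = 202.6 * 1.07
= 216.78 s/km

216.78 s/km


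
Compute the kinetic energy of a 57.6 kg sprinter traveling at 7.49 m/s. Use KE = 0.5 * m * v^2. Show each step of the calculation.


Velocity squared = 56.1001
KE = 0.5 * 57.6 * 56.1001 = 1615.68 J

1615.68 J


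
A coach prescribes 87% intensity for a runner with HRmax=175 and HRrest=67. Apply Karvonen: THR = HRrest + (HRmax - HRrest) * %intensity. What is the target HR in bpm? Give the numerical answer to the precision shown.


Heart rate reserve = 175 - 67 = 108
Intensity fraction = 87 / 100 = 0.87
THR = 67 + 108 * 0.87 = 160.96 bpm

160.96 bpm


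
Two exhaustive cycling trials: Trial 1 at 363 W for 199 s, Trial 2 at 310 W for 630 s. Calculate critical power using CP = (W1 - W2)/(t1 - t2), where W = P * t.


W1 = 363 * 199 = 72237 J
W2 = 310 * 630 = 195300 J
CP = (72237 - 195300) / (199 - 630)
= -123063 / -431
= 285.53 W

285.53 W


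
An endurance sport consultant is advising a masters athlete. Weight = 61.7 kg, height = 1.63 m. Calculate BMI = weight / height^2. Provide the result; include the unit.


height^2 = 1.63^2 = 2.6569
BMI = 61.7 / 2.6569 = 23.22 kg/m^2

23.22 kg/m^2


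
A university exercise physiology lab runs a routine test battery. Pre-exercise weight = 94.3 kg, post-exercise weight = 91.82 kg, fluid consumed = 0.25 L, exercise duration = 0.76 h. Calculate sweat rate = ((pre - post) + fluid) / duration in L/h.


Weight loss = 94.3 - 91.82 = 2.48 kg (approx L)
Total sweat = 2.48 + 0.25 = 2.73 L
Sweat rate = 2.73 / 0.76 = 3.592 L/h

3.592 L/h


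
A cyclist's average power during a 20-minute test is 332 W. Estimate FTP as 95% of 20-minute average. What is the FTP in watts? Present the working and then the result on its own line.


FTP = 20-min power * 0.95
= 332 * 0.95
= 315.4 W

315.4 W


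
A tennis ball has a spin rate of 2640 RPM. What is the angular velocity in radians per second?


Convert RPM to rad/s: multiply by 2*pi and divide by 60
omega = 2640 * 2 * pi / 60
= 276.46 rad/s

276.46 rad/s


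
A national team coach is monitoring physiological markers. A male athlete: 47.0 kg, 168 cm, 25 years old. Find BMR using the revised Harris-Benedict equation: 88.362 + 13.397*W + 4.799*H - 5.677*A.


Intercept = 88.362
Weight contribution = 13.397 * 47.0 = 629.659
Height contribution = 4.799 * 168 = 806.232
Age contribution = 5.677 * 25 = 141.925
BMR = 88.362 + 629.659 + 806.232 - 141.925
= 1382.33 kcal/day

1382.33 kcal/day


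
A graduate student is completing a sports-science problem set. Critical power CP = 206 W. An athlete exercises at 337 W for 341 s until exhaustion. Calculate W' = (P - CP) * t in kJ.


P - CP = 337 - 206 = 131 W
W' = 131 * 341 = 44671 J
= 44671 / 1000 = 44.671 kJ

44.671 kJ


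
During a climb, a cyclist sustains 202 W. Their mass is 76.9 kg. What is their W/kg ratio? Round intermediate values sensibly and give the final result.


Power-to-weight = 202 W / 76.9 kg
= 2.627 W/kg

2.627 W/kg


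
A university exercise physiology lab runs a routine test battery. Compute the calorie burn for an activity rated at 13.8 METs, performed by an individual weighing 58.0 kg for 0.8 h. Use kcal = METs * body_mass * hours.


Product of METs and mass = 13.8 * 58.0 = 800.4
Total kcal = 800.4 * 0.8 = 640.32 kcal

640.32 kcal


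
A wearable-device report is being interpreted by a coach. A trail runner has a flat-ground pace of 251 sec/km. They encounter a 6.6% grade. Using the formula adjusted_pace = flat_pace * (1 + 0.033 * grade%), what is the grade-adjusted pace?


Grade factor = 1 + 0.033 * 6.6 = 1.2178
Adjusted = 251 * 1.2178 = 305.67 sec/km

305.67 s/km


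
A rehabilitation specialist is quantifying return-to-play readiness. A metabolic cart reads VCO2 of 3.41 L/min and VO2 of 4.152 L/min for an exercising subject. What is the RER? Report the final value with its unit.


RER = VCO2 / VO2 = 3.41 / 4.152 = 0.8213

0.8213


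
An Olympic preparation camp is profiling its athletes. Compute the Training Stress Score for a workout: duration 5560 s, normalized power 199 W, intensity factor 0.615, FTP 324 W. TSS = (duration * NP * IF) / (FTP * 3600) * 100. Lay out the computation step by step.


Product = 5560 * 199 * 0.615 = 680460.6
Base = 324 * 3600 = 1166400
TSS = 680460.6 / 1166400 * 100 = 58.34

58.34 TSS


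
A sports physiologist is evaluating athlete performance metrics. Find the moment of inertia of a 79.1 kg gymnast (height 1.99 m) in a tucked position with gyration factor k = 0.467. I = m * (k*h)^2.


Radius of gyration = 0.467 * 1.99 = 0.92933 m
I = 79.1 * 0.92933^2
= 79.1 * 0.863654
= 68.315 kg*m^2

68.315 kg*m^2


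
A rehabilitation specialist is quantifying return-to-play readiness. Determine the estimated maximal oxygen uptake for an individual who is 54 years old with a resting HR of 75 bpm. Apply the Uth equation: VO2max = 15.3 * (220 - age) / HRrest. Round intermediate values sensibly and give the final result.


HRmax = 220 - 54 = 166
VO2max = 15.3 * (166 / 75)
= 15.3 * 2.2133
= 33.86 mL/kg/min

33.86 mL/kg/min


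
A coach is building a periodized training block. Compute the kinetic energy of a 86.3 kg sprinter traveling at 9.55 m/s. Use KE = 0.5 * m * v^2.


Velocity squared = 91.2025
KE = 0.5 * 86.3 * 91.2025 = 3935.39 J

3935.39 J


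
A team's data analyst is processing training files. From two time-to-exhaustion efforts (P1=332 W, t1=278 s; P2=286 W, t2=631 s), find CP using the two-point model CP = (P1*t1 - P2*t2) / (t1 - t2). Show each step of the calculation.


Work in trial 1 = 92296 J
Work in trial 2 = 180466 J
Delta work = -88170 J
Delta time = -353 s
CP = -88170 / -353 = 249.77 W

249.77 W


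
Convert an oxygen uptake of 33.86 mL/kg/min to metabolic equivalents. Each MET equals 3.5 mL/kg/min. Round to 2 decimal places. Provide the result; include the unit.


One MET = 3.5 mL/kg/min
Number of METs = 33.86 / 3.5
= 9.67 METs

9.67 METs


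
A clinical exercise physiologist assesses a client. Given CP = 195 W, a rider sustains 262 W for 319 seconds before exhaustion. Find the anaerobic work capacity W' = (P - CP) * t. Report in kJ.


Excess power = 262 - 195 = 67 W
Work above CP = 67 * 319 = 21373 J
W' = 21.373 kJ

21.373 kJ


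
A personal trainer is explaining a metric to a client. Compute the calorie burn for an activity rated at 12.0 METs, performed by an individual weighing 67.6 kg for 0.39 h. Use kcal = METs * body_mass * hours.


Product of METs and mass = 12.0 * 67.6 = 811.2
Total kcal = 811.2 * 0.39 = 316.37 kcal

316.37 kcal


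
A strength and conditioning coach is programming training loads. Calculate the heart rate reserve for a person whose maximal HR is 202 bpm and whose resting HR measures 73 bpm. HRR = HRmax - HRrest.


HRmax = 202 bpm
HRrest = 73 bpm
HRR = 202 - 73 = 129 bpm

129 bpm


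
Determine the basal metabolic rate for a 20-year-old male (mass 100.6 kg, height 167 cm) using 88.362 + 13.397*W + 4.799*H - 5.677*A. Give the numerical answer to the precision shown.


BMR = 88.362 + 13.397*100.6 + 4.799*167 - 5.677*20
= 2123.99 kcal/day

2123.99 kcal/day


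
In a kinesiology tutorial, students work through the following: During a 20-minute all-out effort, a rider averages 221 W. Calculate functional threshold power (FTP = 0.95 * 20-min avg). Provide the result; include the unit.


FTP = 0.95 * 221
= 209.95 W

209.95 W


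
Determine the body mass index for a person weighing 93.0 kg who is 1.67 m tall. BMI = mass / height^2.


BMI = mass / height^2
= 93.0 / 1.67^2
= 93.0 / 2.7889
= 33.35 kg/m^2

33.35 kg/m^2


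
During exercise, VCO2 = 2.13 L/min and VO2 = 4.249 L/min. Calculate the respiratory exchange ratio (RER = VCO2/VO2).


RER = VCO2 / VO2
= 2.13 / 4.249
= 0.5013

0.5013


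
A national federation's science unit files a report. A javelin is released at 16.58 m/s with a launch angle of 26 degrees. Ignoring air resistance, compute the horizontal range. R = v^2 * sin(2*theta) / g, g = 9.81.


Launch speed squared = 274.8964
sin(2 * 26 deg) = 0.788011
Range = 274.8964 * 0.788011 / 9.81
= 22.082 m

22.082 m


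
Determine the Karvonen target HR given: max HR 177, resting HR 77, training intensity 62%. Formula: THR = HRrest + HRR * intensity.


HRR = HRmax - HRrest = 177 - 77 = 100
THR = 77 + 100 * 0.62
= 139.0 bpm

139.0 bpm


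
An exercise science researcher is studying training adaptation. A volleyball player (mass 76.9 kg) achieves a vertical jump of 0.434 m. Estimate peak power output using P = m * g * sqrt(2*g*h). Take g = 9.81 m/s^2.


2 * g * h = 2 * 9.81 * 0.434 = 8.51508
sqrt(8.51508) = 2.918061 m/s
P = 76.9 * 9.81 * 2.918061 = 2201.35 W

2201.35 W


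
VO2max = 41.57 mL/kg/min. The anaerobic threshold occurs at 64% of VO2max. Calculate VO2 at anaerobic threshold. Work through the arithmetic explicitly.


AT fraction = 64 / 100 = 0.64
AT VO2 = 41.57 * 0.64
= 26.6 mL/kg/min

26.6 mL/kg/min


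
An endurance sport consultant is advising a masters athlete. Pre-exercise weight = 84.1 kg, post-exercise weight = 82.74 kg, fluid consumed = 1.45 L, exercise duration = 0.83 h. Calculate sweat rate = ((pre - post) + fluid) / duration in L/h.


Weight loss = 84.1 - 82.74 = 1.36 kg (approx L)
Total sweat = 1.36 + 1.45 = 2.81 L
Sweat rate = 2.81 / 0.83 = 3.386 L/h

3.386 L/h


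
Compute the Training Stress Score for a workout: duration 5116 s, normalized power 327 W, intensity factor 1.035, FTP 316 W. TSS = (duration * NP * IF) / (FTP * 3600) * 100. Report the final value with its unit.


Product = 5116 * 327 * 1.035 = 1731484.62
Base = 316 * 3600 = 1137600
TSS = 1731484.62 / 1137600 * 100 = 152.21

152.21 TSS


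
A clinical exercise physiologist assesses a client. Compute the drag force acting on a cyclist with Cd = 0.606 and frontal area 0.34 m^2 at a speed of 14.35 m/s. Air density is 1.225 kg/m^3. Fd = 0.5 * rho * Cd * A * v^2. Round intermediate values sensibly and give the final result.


Step 1: v^2 = 205.9225
Step 2: Fd = 0.5 * 1.225 * 0.606 * 0.34 * 205.9225
= 25.987 N

25.987 N


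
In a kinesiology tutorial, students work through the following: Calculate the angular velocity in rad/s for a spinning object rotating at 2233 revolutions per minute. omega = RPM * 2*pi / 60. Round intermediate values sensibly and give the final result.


omega = RPM * 2*pi / 60
= 2233 * 6.28318531 / 60
= 233.839 rad/s

233.839 rad/s


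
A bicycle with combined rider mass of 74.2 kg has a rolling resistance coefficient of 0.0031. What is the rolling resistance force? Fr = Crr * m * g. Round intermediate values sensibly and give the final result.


Fr = 0.0031 * 74.2 * 9.81
= 0.23002 * 9.81
= 2.256 N

2.256 N


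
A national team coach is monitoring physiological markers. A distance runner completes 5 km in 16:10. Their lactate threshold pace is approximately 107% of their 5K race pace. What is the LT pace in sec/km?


Convert to seconds: 16 min 10 s = 970 s
Pace per km = 970 / 5 = 194.0 s/km
LT pace = 194.0 * 1.07 = 207.58 s/km

207.58 s/km


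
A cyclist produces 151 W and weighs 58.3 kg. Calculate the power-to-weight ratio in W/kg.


P/W = power / mass
= 151 / 58.3
= 2.59 W/kg

2.59 W/kg


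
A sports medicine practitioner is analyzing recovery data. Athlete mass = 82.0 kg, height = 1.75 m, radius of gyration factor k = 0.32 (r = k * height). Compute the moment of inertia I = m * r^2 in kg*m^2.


r = k * height = 0.32 * 1.75 = 0.56 m
r^2 = 0.56^2 = 0.3136
I = 82.0 * 0.3136 = 25.715 kg*m^2

25.715 kg*m^2


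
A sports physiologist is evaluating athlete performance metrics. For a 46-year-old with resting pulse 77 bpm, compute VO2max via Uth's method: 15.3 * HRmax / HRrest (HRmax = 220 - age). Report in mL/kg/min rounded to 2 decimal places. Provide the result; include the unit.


Step 1: HRmax = 220 - 46 = 174 bpm
Step 2: Ratio = 174 / 77 = 2.2597
Step 3: VO2max = 15.3 * 2.2597 = 34.57 mL/kg/min

34.57 mL/kg/min


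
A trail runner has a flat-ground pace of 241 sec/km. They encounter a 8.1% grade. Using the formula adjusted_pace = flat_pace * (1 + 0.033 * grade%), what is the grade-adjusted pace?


Grade factor = 1 + 0.033 * 8.1 = 1.2673
Adjusted = 241 * 1.2673 = 305.42 sec/km

305.42 s/km


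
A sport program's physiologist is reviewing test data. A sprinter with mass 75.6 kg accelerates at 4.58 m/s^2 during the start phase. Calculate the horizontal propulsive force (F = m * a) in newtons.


F = m * a
= 75.6 * 4.58
= 346.25 N

346.25 N


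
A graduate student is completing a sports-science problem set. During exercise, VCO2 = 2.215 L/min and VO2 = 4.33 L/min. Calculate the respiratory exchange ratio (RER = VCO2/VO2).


RER = VCO2 / VO2
= 2.215 / 4.33
= 0.5115

0.5115


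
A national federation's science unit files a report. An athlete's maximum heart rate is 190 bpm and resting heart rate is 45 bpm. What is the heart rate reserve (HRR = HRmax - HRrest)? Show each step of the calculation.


HRR = HRmax - HRrest
= 190 - 45
= 145 bpm

145 bpm


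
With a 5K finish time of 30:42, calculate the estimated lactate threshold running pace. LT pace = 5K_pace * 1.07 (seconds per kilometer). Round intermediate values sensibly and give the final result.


Race duration = 1842 s for 5 km
Average pace = 1842 / 5 = 368.4 s/km
LT pace = 368.4 * 1.07
= 394.19 s/km

394.19 s/km


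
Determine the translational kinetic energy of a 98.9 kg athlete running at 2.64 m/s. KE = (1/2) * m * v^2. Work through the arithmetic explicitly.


KE = 0.5 * m * v^2
= 0.5 * 98.9 * 2.64^2
= 0.5 * 98.9 * 6.9696
= 344.65 J

344.65 J


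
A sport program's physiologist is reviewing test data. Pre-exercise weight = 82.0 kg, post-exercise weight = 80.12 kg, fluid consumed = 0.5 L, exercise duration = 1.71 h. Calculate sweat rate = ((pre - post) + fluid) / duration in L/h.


Weight loss = 82.0 - 80.12 = 1.88 kg (approx L)
Total sweat = 1.88 + 0.5 = 2.38 L
Sweat rate = 2.38 / 1.71 = 1.392 L/h

1.392 L/h


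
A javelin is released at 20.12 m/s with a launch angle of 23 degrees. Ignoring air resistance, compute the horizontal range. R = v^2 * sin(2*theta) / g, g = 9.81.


Launch speed squared = 404.8144
sin(2 * 23 deg) = 0.71934
Range = 404.8144 * 0.71934 / 9.81
= 29.684 m

29.684 m


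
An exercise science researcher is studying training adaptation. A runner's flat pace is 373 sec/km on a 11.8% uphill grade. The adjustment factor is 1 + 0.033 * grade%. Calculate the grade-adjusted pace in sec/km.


Factor = 1 + 0.033 * 11.8 = 1.3894
Adjusted pace = 373 * 1.3894
= 518.25 sec/km

518.25 s/km


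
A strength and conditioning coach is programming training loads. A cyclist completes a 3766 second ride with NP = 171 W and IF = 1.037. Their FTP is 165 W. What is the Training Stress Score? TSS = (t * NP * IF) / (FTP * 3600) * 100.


t * NP * IF = 3766 * 171 * 1.037 = 667813.482
FTP * 3600 = 594000
TSS = (667813.482 / 594000) * 100 = 112.43

112.43 TSS


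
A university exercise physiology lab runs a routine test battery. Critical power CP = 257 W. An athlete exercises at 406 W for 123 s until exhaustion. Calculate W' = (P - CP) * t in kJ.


P - CP = 406 - 257 = 149 W
W' = 149 * 123 = 18327 J
= 18327 / 1000 = 18.327 kJ

18.327 kJ


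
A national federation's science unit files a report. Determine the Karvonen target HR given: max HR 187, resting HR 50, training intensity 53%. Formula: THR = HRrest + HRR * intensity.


HRR = HRmax - HRrest = 187 - 50 = 137
THR = 50 + 137 * 0.53
= 122.61 bpm

122.61 bpm


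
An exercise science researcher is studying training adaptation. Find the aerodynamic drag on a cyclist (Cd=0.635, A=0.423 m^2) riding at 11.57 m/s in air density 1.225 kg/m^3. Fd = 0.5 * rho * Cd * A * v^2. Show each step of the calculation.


Fd = 0.5 * 1.225 * 0.635 * 0.423 * 11.57^2
= 0.5 * 1.225 * 0.635 * 0.423 * 133.8649
= 22.024 N

22.024 N


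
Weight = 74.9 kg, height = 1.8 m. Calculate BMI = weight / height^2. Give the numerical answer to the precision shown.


height^2 = 1.8^2 = 3.24
BMI = 74.9 / 3.24 = 23.12 kg/m^2

23.12 kg/m^2


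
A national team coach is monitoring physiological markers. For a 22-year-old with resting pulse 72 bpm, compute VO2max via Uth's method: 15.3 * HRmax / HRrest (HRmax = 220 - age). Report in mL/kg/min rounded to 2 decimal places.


Step 1: HRmax = 220 - 22 = 198 bpm
Step 2: Ratio = 198 / 72 = 2.75
Step 3: VO2max = 15.3 * 2.75 = 42.08 mL/kg/min

42.08 mL/kg/min


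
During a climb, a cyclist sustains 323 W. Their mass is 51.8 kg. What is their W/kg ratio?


Power-to-weight = 323 W / 51.8 kg
= 6.236 W/kg

6.236 W/kg


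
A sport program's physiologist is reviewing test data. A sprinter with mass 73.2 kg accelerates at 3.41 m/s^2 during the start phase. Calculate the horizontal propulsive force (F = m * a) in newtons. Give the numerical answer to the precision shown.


F = m * a
= 73.2 * 3.41
= 249.61 N

249.61 N


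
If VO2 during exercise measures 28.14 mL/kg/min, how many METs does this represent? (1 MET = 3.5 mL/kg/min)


METs = VO2 / 3.5 = 28.14 / 3.5 = 8.04

8.04 METs


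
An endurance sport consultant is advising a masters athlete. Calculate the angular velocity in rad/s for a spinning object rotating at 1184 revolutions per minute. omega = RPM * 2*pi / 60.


omega = RPM * 2*pi / 60
= 1184 * 6.28318531 / 60
= 123.988 rad/s

123.988 rad/s


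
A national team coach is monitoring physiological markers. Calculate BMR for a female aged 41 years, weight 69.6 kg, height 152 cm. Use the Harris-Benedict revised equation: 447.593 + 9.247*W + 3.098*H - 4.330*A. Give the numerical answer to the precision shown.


Substituting values:
W term = 9.247 * 69.6 = 643.5912
H term = 3.098 * 152 = 470.896
A term = 4.330 * 41 = 177.53
BMR = 1384.55 kcal/day

1384.55 kcal/day


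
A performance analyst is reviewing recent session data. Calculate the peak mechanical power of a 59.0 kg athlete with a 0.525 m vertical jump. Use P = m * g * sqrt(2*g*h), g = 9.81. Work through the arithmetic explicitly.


First, sqrt(2gh) = sqrt(2 * 9.81 * 0.525)
= sqrt(10.3005) = 3.209439 m/s
Power = 59.0 * 9.81 * 3.209439 = 1857.59 W

1857.59 W


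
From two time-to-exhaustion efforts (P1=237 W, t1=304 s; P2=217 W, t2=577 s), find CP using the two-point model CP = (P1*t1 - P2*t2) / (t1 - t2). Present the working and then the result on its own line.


Work in trial 1 = 72048 J
Work in trial 2 = 125209 J
Delta work = -53161 J
Delta time = -273 s
CP = -53161 / -273 = 194.73 W

194.73 W


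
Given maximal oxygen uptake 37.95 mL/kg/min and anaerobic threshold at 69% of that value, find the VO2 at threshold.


Percentage as decimal = 0.69
VO2 at AT = 37.95 * 0.69 = 26.19 mL/kg/min

26.19 mL/kg/min
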